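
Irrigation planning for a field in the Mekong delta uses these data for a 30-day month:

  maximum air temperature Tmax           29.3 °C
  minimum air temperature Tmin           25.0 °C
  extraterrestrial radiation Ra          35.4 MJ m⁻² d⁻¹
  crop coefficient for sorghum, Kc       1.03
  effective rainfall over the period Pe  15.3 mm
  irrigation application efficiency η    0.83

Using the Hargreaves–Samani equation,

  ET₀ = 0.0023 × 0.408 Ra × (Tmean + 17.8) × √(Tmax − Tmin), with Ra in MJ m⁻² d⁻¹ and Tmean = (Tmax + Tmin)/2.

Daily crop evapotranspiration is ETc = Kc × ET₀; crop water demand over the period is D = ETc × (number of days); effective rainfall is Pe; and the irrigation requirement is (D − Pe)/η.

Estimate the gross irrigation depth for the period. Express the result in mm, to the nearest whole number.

97 mm

Tmean = (29.3 + 25.0)/2 = 27.15 °C
0.408 Ra = 0.408 × 35.4 = 14.4432 mm/d equivalent
ET₀ = 0.0023 × 14.4432 × (27.15 + 17.8) × √4.3 = 0.0023 × 14.4432 × 44.95 × 2.0736 = 3.0963 mm/d
ETc = Kc × ET₀ = 1.03 × 3.0963 = 3.1892 mm/d
Crop demand D = ETc × 30 d = 3.1892 × 30 = 95.676 mm
D − Pe = 95.676 − 15.3 = 80.376 mm
Gross irrigation = 80.376 / 0.83 = 96.839 mm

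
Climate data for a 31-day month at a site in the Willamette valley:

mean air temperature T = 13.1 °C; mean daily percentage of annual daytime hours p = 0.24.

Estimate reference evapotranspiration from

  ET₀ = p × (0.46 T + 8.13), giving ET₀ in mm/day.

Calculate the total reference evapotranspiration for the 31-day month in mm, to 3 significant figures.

105 mm

ET₀ = 0.24 × (0.46 × 13.1 + 8.13) = 0.24 × 14.156 = 3.3974 mm/d
Monthly total = 3.3974 × 31 = 105.319 mm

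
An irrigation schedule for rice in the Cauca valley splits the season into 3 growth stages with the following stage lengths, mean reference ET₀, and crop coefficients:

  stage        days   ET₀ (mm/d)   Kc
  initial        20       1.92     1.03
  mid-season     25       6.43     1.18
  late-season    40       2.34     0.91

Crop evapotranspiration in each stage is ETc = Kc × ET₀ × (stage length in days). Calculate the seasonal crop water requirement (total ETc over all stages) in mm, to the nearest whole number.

initial: 1.03 × 1.92 × 20 = 39.55 mm
mid-season: 1.18 × 6.43 × 25 = 189.69 mm
late-season: 0.91 × 2.34 × 40 = 85.18 mm
Seasonal total = 314.42 mm

314 mm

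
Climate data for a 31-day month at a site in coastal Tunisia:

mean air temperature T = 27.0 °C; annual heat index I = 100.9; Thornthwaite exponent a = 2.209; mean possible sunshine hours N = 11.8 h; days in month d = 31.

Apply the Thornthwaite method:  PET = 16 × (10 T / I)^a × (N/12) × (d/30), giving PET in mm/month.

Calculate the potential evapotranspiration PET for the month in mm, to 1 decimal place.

143.0 mm

10T/I = 10 × 27.0 / 100.9 = 2.6759
(10T/I)^a = 2.6759^2.209 = 8.7959
Uncorrected PET = 16 × 8.7959 = 140.734 mm
Correction = (N/12)(d/30) = (11.8/12)(31/30) = 1.0161
PET = 140.734 × 1.0161 = 143.000 mm/month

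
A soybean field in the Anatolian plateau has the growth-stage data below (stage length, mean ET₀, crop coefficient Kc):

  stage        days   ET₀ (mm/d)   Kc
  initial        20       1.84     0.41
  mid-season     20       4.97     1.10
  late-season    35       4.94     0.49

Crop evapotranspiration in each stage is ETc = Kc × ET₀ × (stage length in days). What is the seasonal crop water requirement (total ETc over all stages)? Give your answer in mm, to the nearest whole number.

209 mm

initial: 0.41 × 1.84 × 20 = 15.09 mm
mid-season: 1.10 × 4.97 × 20 = 109.34 mm
late-season: 0.49 × 4.94 × 35 = 84.72 mm
Seasonal total = 209.15 mm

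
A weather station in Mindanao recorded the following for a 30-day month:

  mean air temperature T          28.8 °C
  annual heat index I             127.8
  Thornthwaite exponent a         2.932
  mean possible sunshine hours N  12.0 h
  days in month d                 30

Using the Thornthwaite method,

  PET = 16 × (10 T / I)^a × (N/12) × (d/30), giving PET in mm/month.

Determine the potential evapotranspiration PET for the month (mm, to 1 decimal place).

173.3 mm

10T/I = 10 × 28.8 / 127.8 = 2.2535
(10T/I)^a = 2.2535^2.932 = 10.8288
Uncorrected PET = 16 × 10.8288 = 173.261 mm
Correction = (N/12)(d/30) = (12.0/12)(30/30) = 1.0000
PET = 173.261 × 1.0000 = 173.261 mm/month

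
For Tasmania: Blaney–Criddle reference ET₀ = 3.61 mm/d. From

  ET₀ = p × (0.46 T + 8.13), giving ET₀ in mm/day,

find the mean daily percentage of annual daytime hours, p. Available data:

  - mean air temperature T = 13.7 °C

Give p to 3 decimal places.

p = ET₀ / (0.46 T + 8.13) = 3.61 / (0.46 × 13.7 + 8.13) = 3.61 / 14.432 = 0.2501

0.250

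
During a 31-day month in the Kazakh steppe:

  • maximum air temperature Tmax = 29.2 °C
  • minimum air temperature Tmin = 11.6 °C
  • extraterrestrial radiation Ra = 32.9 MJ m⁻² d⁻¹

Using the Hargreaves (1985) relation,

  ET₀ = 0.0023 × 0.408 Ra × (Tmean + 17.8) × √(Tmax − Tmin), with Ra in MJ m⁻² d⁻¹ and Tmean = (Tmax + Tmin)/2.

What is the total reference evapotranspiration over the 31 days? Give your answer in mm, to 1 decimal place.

153.4 mm

Tmean = (29.2 + 11.6)/2 = 20.40 °C
0.408 Ra = 0.408 × 32.9 = 13.4232 mm/d equivalent
ET₀ = 0.0023 × 13.4232 × (20.40 + 17.8) × √17.6 = 0.0023 × 13.4232 × 38.20 × 4.1952 = 4.9477 mm/d
Over 31 days: 4.9477 × 31 = 153.379 mm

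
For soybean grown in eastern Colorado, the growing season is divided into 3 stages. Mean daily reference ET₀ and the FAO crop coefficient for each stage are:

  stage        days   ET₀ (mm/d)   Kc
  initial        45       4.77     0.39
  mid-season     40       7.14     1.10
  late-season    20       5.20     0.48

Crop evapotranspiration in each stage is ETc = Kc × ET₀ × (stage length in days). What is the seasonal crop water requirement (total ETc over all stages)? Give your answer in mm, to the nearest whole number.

initial: 0.39 × 4.77 × 45 = 83.71 mm
mid-season: 1.10 × 7.14 × 40 = 314.16 mm
late-season: 0.48 × 5.20 × 20 = 49.92 mm
Seasonal total = 447.79 mm

448 mm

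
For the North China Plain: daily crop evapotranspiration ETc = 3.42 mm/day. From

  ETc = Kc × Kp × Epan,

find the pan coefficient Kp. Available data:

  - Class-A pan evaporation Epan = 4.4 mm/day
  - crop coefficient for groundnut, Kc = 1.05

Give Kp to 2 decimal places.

ETc = Kc × Kp × Epan  ⇒  Kp = ETc / (Kc × Epan)
Kp = 3.42 / (1.05 × 4.4) = 3.42 / 4.620 = 0.7403

0.74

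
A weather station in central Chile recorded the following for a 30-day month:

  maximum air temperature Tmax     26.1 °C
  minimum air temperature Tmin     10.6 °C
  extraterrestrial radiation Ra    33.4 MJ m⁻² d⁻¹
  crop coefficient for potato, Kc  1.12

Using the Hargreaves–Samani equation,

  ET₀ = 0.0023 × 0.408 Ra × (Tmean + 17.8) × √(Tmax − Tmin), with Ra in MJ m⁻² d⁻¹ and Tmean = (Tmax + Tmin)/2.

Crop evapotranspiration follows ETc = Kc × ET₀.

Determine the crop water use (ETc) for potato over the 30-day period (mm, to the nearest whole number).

150 mm

Tmean = (26.1 + 10.6)/2 = 18.35 °C
0.408 Ra = 0.408 × 33.4 = 13.6272 mm/d equivalent
ET₀ = 0.0023 × 13.6272 × (18.35 + 17.8) × √15.5 = 0.0023 × 13.6272 × 36.15 × 3.9370 = 4.4608 mm/d
ETc = Kc × ET₀ = 1.12 × 4.4608 = 4.9961 mm/d
Over 30 days: 4.9961 × 30 = 149.883 mm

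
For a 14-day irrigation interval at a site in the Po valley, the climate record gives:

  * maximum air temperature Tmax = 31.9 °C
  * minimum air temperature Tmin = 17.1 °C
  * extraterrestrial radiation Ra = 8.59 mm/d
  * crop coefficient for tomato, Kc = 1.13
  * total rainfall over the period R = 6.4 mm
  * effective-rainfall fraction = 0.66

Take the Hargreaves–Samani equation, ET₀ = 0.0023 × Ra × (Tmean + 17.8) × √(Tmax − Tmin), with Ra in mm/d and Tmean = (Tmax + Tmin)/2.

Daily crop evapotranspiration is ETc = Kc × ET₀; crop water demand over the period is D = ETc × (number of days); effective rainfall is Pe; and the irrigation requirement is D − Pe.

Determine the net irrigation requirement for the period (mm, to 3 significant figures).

Tmean = (31.9 + 17.1)/2 = 24.50 °C
ET₀ = 0.0023 × 8.59 × (24.50 + 17.8) × √14.8 = 0.0023 × 8.59 × 42.30 × 3.8471 = 3.2151 mm/d
ETc = Kc × ET₀ = 1.13 × 3.2151 = 3.6331 mm/d
Crop demand D = ETc × 14 d = 3.6331 × 14 = 50.863 mm
Pe = 0.66 × 6.4 = 4.224 mm
D − Pe = 50.863 − 4.224 = 46.639 mm

46.6 mm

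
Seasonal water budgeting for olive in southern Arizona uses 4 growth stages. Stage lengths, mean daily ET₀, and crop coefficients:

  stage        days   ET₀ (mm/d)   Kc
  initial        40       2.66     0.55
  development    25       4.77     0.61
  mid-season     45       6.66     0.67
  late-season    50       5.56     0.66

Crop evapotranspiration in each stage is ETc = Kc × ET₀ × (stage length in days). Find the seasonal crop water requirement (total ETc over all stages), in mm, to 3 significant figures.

initial: 0.55 × 2.66 × 40 = 58.52 mm
development: 0.61 × 4.77 × 25 = 72.74 mm
mid-season: 0.67 × 6.66 × 45 = 200.80 mm
late-season: 0.66 × 5.56 × 50 = 183.48 mm
Seasonal total = 515.54 mm

516 mm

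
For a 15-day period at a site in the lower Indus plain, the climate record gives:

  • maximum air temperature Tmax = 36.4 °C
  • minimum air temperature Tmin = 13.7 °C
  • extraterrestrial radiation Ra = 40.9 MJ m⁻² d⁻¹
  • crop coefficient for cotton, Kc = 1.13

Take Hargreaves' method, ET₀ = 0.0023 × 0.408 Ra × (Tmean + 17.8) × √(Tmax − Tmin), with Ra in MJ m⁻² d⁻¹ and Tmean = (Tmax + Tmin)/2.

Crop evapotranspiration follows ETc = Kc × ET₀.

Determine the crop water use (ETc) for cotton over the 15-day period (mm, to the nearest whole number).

Tmean = (36.4 + 13.7)/2 = 25.05 °C
0.408 Ra = 0.408 × 40.9 = 16.6872 mm/d equivalent
ET₀ = 0.0023 × 16.6872 × (25.05 + 17.8) × √22.7 = 0.0023 × 16.6872 × 42.85 × 4.7645 = 7.8357 mm/d
ETc = Kc × ET₀ = 1.13 × 7.8357 = 8.8543 mm/d
Over 15 days: 8.8543 × 15 = 132.815 mm

133 mm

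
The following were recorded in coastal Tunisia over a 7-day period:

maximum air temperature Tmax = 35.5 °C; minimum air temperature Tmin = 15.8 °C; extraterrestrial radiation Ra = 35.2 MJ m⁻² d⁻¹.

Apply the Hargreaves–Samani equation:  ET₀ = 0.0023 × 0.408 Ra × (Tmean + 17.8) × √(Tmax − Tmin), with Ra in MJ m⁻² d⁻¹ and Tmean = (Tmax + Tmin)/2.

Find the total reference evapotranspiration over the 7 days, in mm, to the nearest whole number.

Tmean = (35.5 + 15.8)/2 = 25.65 °C
0.408 Ra = 0.408 × 35.2 = 14.3616 mm/d equivalent
ET₀ = 0.0023 × 14.3616 × (25.65 + 17.8) × √19.7 = 0.0023 × 14.3616 × 43.45 × 4.4385 = 6.3703 mm/d
Over 7 days: 6.3703 × 7 = 44.592 mm

45 mm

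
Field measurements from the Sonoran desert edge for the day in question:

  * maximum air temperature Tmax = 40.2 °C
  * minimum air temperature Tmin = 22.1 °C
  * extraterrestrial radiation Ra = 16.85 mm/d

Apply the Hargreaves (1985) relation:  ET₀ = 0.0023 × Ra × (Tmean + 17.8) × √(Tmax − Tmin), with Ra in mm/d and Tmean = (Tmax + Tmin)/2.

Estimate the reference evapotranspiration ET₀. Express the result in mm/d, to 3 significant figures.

8.07 mm/d

Tmean = (40.2 + 22.1)/2 = 31.15 °C
ET₀ = 0.0023 × 16.85 × (31.15 + 17.8) × √18.1 = 0.0023 × 16.85 × 48.95 × 4.2544 = 8.0708 mm/d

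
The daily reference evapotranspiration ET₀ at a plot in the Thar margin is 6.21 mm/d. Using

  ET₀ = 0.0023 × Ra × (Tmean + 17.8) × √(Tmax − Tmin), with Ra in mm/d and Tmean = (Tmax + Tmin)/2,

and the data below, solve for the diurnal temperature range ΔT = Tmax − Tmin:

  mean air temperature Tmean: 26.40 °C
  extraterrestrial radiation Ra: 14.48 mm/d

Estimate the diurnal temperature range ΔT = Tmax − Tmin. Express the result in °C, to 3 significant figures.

17.8 °C

√ΔT = ET₀ / [0.0023 × Ra × (Tmean+17.8)] = 6.21 / (0.0023 × 14.48 × 44.20) = 4.2186
ΔT = 4.2186² = 17.797 °C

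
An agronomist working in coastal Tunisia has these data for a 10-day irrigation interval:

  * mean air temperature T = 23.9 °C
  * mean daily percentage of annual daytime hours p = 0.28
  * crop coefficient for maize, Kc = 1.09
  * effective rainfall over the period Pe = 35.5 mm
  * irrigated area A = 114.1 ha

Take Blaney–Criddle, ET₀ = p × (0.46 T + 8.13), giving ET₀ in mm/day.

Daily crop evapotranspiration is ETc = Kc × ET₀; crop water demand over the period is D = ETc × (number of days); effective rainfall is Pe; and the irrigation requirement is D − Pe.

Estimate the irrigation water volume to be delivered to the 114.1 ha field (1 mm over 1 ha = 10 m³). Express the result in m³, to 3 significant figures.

26100 m³

ET₀ = 0.28 × (0.46 × 23.9 + 8.13) = 0.28 × 19.124 = 5.3547 mm/d
ETc = Kc × ET₀ = 1.09 × 5.3547 = 5.8366 mm/d
Crop demand D = ETc × 10 d = 5.8366 × 10 = 58.366 mm
D − Pe = 58.366 − 35.5 = 22.866 mm
Volume = 22.866 mm × 114.1 ha × 10 = 26090.1 m³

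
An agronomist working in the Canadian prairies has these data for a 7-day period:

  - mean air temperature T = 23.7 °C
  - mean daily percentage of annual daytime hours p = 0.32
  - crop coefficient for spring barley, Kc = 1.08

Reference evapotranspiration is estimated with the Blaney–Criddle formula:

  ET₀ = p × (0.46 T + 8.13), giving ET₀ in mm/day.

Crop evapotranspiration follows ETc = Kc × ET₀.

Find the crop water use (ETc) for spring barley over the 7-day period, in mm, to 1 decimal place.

46.0 mm

ET₀ = 0.32 × (0.46 × 23.7 + 8.13) = 0.32 × 19.032 = 6.0902 mm/d
ETc = Kc × ET₀ = 1.08 × 6.0902 = 6.5774 mm/d
Over 7 days: 6.5774 × 7 = 46.042 mm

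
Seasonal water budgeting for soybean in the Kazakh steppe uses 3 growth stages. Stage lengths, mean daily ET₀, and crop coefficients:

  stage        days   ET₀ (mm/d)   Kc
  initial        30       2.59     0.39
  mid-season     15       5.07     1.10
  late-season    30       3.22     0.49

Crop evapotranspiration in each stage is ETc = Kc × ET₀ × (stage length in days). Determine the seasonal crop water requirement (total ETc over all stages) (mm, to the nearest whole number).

initial: 0.39 × 2.59 × 30 = 30.30 mm
mid-season: 1.10 × 5.07 × 15 = 83.66 mm
late-season: 0.49 × 3.22 × 30 = 47.33 mm
Seasonal total = 161.29 mm

161 mm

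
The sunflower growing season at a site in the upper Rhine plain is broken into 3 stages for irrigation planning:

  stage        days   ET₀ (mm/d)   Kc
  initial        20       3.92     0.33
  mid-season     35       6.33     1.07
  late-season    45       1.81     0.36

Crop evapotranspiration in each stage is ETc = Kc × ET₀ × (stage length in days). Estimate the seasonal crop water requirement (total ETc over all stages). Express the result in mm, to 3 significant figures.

292 mm

initial: 0.33 × 3.92 × 20 = 25.87 mm
mid-season: 1.07 × 6.33 × 35 = 237.06 mm
late-season: 0.36 × 1.81 × 45 = 29.32 mm
Seasonal total = 292.25 mm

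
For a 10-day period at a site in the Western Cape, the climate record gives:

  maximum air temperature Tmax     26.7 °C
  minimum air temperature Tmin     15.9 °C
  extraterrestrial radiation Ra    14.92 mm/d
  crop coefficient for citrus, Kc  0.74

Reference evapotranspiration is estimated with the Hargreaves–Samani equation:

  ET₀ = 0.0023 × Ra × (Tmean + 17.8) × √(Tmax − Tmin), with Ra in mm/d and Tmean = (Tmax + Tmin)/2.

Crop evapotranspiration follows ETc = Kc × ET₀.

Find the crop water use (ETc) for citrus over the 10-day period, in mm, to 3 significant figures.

32.6 mm

Tmean = (26.7 + 15.9)/2 = 21.30 °C
ET₀ = 0.0023 × 14.92 × (21.30 + 17.8) × √10.8 = 0.0023 × 14.92 × 39.10 × 3.2863 = 4.4094 mm/d
ETc = Kc × ET₀ = 0.74 × 4.4094 = 3.2630 mm/d
Over 10 days: 3.2630 × 10 = 32.630 mm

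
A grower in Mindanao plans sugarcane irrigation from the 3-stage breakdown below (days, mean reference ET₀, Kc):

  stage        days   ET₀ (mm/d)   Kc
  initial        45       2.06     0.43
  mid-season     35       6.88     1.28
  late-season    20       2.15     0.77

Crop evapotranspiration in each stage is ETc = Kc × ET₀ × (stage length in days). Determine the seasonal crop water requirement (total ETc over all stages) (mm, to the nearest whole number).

381 mm

initial: 0.43 × 2.06 × 45 = 39.86 mm
mid-season: 1.28 × 6.88 × 35 = 308.22 mm
late-season: 0.77 × 2.15 × 20 = 33.11 mm
Seasonal total = 381.19 mm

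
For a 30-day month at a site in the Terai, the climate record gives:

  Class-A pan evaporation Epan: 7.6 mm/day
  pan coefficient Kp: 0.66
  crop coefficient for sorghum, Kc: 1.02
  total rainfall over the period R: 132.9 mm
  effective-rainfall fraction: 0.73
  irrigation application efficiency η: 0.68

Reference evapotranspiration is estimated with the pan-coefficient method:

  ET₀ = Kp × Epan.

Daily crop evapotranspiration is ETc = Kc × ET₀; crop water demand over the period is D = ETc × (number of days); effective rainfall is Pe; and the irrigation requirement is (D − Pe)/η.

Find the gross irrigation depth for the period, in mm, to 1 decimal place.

ET₀ = 0.66 × 7.6 = 5.0160 mm/d
ETc = Kc × ET₀ = 1.02 × 5.0160 = 5.1163 mm/d
Crop demand D = ETc × 30 d = 5.1163 × 30 = 153.489 mm
Pe = 0.73 × 132.9 = 97.017 mm
D − Pe = 153.489 − 97.017 = 56.472 mm
Gross irrigation = 56.472 / 0.68 = 83.047 mm

83.0 mm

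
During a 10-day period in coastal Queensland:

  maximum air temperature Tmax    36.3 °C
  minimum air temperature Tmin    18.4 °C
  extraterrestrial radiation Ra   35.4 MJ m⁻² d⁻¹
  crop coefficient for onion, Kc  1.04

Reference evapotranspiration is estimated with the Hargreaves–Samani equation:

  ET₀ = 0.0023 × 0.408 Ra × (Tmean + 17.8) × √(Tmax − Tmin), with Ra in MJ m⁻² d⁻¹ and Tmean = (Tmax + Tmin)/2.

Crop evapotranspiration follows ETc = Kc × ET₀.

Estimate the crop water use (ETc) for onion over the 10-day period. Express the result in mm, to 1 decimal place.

Tmean = (36.3 + 18.4)/2 = 27.35 °C
0.408 Ra = 0.408 × 35.4 = 14.4432 mm/d equivalent
ET₀ = 0.0023 × 14.4432 × (27.35 + 17.8) × √17.9 = 0.0023 × 14.4432 × 45.15 × 4.2308 = 6.3456 mm/d
ETc = Kc × ET₀ = 1.04 × 6.3456 = 6.5994 mm/d
Over 10 days: 6.5994 × 10 = 65.994 mm

66.0 mm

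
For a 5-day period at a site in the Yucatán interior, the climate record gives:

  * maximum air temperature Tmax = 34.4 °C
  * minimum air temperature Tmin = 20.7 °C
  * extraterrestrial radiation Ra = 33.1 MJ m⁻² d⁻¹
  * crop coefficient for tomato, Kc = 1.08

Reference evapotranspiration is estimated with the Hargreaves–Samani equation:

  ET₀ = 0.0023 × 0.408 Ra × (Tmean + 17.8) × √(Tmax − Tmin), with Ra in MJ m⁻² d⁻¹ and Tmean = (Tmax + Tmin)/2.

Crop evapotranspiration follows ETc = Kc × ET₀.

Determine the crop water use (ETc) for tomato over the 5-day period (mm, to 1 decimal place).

Tmean = (34.4 + 20.7)/2 = 27.55 °C
0.408 Ra = 0.408 × 33.1 = 13.5048 mm/d equivalent
ET₀ = 0.0023 × 13.5048 × (27.55 + 17.8) × √13.7 = 0.0023 × 13.5048 × 45.35 × 3.7014 = 5.2139 mm/d
ETc = Kc × ET₀ = 1.08 × 5.2139 = 5.6310 mm/d
Over 5 days: 5.6310 × 5 = 28.155 mm

28.2 mm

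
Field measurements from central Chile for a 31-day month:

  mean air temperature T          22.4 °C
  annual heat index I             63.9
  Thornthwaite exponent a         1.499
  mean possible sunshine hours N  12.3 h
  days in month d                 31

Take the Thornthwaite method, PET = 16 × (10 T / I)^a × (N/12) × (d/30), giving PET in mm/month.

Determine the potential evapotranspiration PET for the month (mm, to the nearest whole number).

10T/I = 10 × 22.4 / 63.9 = 3.5055
(10T/I)^a = 3.5055^1.499 = 6.5551
Uncorrected PET = 16 × 6.5551 = 104.882 mm
Correction = (N/12)(d/30) = (12.3/12)(31/30) = 1.0592
PET = 104.882 × 1.0592 = 111.091 mm/month

111 mm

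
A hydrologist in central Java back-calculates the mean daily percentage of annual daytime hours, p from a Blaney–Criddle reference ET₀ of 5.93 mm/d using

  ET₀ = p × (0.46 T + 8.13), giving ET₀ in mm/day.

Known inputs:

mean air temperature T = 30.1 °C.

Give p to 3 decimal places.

p = ET₀ / (0.46 T + 8.13) = 5.93 / (0.46 × 30.1 + 8.13) = 5.93 / 21.976 = 0.2698

0.270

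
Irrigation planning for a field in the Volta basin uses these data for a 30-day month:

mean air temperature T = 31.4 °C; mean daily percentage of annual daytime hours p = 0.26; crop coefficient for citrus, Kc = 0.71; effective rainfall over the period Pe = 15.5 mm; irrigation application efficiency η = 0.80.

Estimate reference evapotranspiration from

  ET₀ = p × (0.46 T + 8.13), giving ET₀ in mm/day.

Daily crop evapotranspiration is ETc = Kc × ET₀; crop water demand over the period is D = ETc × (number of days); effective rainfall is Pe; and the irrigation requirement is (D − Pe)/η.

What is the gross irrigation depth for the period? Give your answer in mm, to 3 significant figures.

ET₀ = 0.26 × (0.46 × 31.4 + 8.13) = 0.26 × 22.574 = 5.8692 mm/d
ETc = Kc × ET₀ = 0.71 × 5.8692 = 4.1671 mm/d
Crop demand D = ETc × 30 d = 4.1671 × 30 = 125.013 mm
D − Pe = 125.013 − 15.5 = 109.513 mm
Gross irrigation = 109.513 / 0.80 = 136.891 mm

137 mm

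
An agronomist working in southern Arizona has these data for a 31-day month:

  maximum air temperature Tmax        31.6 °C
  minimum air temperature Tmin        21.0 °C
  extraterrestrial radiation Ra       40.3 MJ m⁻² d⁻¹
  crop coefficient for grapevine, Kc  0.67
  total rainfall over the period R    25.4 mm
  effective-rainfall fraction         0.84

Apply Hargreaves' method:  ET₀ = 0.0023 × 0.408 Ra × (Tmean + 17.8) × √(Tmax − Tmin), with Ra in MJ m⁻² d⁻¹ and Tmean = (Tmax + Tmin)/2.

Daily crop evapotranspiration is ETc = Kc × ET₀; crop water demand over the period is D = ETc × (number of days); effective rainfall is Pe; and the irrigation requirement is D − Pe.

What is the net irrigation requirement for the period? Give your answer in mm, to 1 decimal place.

91.4 mm

Tmean = (31.6 + 21.0)/2 = 26.30 °C
0.408 Ra = 0.408 × 40.3 = 16.4424 mm/d equivalent
ET₀ = 0.0023 × 16.4424 × (26.30 + 17.8) × √10.6 = 0.0023 × 16.4424 × 44.10 × 3.2558 = 5.4299 mm/d
ETc = Kc × ET₀ = 0.67 × 5.4299 = 3.6380 mm/d
Crop demand D = ETc × 31 d = 3.6380 × 31 = 112.778 mm
Pe = 0.84 × 25.4 = 21.336 mm
D − Pe = 112.778 − 21.336 = 91.442 mm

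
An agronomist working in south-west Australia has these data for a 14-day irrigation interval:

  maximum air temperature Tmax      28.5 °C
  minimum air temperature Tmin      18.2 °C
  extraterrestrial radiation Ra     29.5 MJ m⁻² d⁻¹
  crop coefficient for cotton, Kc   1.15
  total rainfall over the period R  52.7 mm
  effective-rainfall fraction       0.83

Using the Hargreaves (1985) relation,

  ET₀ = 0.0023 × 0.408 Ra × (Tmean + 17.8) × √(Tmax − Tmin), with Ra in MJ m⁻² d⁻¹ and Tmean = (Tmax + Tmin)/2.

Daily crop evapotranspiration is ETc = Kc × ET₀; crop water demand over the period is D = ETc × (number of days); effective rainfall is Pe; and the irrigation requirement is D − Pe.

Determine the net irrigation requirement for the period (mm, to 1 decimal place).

15.1 mm

Tmean = (28.5 + 18.2)/2 = 23.35 °C
0.408 Ra = 0.408 × 29.5 = 12.0360 mm/d equivalent
ET₀ = 0.0023 × 12.0360 × (23.35 + 17.8) × √10.3 = 0.0023 × 12.0360 × 41.15 × 3.2094 = 3.6560 mm/d
ETc = Kc × ET₀ = 1.15 × 3.6560 = 4.2044 mm/d
Crop demand D = ETc × 14 d = 4.2044 × 14 = 58.862 mm
Pe = 0.83 × 52.7 = 43.741 mm
D − Pe = 58.862 − 43.741 = 15.121 mm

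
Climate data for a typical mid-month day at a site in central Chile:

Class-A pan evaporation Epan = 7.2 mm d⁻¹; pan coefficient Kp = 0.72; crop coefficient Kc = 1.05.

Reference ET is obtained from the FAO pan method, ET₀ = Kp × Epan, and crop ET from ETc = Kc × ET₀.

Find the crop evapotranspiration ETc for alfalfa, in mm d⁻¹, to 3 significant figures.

5.44 mm d⁻¹

ET₀ = 0.72 × 7.2 = 5.1840 mm/d
ETc = Kc × ET₀ = 1.05 × 5.1840 = 5.4432 mm/d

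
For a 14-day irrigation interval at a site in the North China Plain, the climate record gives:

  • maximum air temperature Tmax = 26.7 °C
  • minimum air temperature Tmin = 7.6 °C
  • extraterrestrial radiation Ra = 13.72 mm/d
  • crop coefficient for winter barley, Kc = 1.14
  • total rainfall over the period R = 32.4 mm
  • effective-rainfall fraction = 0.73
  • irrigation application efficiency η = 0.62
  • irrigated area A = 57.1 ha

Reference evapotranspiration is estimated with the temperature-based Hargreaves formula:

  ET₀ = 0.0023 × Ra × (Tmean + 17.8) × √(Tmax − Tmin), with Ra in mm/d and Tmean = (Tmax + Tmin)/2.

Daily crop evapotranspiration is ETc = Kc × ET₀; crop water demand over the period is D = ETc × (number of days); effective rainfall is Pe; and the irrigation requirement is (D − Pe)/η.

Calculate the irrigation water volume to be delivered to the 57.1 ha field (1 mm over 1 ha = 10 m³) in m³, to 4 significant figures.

49060 m³

Tmean = (26.7 + 7.6)/2 = 17.15 °C
ET₀ = 0.0023 × 13.72 × (17.15 + 17.8) × √19.1 = 0.0023 × 13.72 × 34.95 × 4.3704 = 4.8200 mm/d
ETc = Kc × ET₀ = 1.14 × 4.8200 = 5.4948 mm/d
Crop demand D = ETc × 14 d = 5.4948 × 14 = 76.927 mm
Pe = 0.73 × 32.4 = 23.652 mm
D − Pe = 76.927 − 23.652 = 53.275 mm
Gross irrigation = 53.275 / 0.62 = 85.927 mm
Volume = 85.927 mm × 57.1 ha × 10 = 49064.3 m³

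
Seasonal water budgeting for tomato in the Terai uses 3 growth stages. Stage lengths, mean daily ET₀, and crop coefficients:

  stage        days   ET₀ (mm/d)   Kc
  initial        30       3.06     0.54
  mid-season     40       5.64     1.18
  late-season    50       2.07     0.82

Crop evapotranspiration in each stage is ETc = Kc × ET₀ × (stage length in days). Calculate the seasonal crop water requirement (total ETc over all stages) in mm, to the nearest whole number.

401 mm

initial: 0.54 × 3.06 × 30 = 49.57 mm
mid-season: 1.18 × 5.64 × 40 = 266.21 mm
late-season: 0.82 × 2.07 × 50 = 84.87 mm
Seasonal total = 400.65 mm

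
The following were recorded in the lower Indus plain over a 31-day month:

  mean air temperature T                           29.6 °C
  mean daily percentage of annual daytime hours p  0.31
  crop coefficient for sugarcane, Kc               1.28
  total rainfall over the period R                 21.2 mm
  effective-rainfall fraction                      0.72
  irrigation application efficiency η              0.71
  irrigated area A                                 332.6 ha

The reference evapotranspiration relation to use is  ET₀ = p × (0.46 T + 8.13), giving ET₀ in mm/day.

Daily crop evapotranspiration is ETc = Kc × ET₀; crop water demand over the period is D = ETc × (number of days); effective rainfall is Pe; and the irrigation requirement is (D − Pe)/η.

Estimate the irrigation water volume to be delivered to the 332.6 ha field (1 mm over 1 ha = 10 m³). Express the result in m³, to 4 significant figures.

ET₀ = 0.31 × (0.46 × 29.6 + 8.13) = 0.31 × 21.746 = 6.7413 mm/d
ETc = Kc × ET₀ = 1.28 × 6.7413 = 8.6289 mm/d
Crop demand D = ETc × 31 d = 8.6289 × 31 = 267.496 mm
Pe = 0.72 × 21.2 = 15.264 mm
D − Pe = 267.496 − 15.264 = 252.232 mm
Gross irrigation = 252.232 / 0.71 = 355.256 mm
Volume = 355.256 mm × 332.6 ha × 10 = 1181581.5 m³

1182000 m³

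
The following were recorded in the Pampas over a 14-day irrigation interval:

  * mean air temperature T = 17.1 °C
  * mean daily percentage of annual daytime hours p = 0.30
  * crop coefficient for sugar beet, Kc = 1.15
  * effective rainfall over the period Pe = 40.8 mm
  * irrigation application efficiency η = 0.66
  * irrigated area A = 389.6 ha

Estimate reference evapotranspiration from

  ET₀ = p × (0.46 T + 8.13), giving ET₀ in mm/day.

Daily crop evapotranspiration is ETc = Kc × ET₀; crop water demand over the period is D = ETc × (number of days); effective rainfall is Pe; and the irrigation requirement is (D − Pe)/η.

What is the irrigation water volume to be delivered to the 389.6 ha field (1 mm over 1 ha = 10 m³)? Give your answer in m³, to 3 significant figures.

215000 m³

ET₀ = 0.30 × (0.46 × 17.1 + 8.13) = 0.30 × 15.996 = 4.7988 mm/d
ETc = Kc × ET₀ = 1.15 × 4.7988 = 5.5186 mm/d
Crop demand D = ETc × 14 d = 5.5186 × 14 = 77.260 mm
D − Pe = 77.260 − 40.8 = 36.460 mm
Gross irrigation = 36.460 / 0.66 = 55.242 mm
Volume = 55.242 mm × 389.6 ha × 10 = 215222.8 m³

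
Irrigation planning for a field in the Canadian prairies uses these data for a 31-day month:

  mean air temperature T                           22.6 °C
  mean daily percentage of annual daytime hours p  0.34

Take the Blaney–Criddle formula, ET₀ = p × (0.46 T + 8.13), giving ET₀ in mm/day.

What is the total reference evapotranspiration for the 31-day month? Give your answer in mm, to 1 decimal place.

ET₀ = 0.34 × (0.46 × 22.6 + 8.13) = 0.34 × 18.526 = 6.2988 mm/d
Monthly total = 6.2988 × 31 = 195.263 mm

195.3 mm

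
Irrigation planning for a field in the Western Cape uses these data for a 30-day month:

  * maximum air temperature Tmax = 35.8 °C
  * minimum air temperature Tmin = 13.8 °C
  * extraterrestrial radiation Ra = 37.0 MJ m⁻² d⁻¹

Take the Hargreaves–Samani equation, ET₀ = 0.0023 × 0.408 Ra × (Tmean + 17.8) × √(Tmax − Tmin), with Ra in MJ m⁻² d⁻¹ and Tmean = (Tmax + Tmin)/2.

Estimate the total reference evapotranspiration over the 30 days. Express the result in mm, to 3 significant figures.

208 mm

Tmean = (35.8 + 13.8)/2 = 24.80 °C
0.408 Ra = 0.408 × 37.0 = 15.0960 mm/d equivalent
ET₀ = 0.0023 × 15.0960 × (24.80 + 17.8) × √22.0 = 0.0023 × 15.0960 × 42.60 × 4.6904 = 6.9376 mm/d
Over 30 days: 6.9376 × 30 = 208.128 mm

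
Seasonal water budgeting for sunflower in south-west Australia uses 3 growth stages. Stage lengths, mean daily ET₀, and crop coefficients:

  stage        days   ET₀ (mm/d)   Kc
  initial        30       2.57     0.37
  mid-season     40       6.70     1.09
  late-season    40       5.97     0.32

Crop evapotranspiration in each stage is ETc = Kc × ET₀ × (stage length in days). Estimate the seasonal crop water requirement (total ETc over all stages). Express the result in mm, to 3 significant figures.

397 mm

initial: 0.37 × 2.57 × 30 = 28.53 mm
mid-season: 1.09 × 6.70 × 40 = 292.12 mm
late-season: 0.32 × 5.97 × 40 = 76.42 mm
Seasonal total = 397.07 mm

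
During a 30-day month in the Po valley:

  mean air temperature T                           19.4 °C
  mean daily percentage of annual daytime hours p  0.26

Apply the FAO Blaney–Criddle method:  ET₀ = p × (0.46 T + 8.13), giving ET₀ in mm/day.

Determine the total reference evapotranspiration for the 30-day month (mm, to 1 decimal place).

133.0 mm

ET₀ = 0.26 × (0.46 × 19.4 + 8.13) = 0.26 × 17.054 = 4.4340 mm/d
Monthly total = 4.4340 × 30 = 133.020 mm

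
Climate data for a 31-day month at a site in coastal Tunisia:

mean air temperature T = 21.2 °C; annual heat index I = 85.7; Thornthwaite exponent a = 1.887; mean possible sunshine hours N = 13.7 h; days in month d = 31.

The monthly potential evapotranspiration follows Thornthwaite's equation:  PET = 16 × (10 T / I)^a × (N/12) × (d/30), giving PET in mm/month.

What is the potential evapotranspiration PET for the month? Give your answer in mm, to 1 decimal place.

10T/I = 10 × 21.2 / 85.7 = 2.4737
(10T/I)^a = 2.4737^1.887 = 5.5239
Uncorrected PET = 16 × 5.5239 = 88.382 mm
Correction = (N/12)(d/30) = (13.7/12)(31/30) = 1.1797
PET = 88.382 × 1.1797 = 104.264 mm/month

104.3 mm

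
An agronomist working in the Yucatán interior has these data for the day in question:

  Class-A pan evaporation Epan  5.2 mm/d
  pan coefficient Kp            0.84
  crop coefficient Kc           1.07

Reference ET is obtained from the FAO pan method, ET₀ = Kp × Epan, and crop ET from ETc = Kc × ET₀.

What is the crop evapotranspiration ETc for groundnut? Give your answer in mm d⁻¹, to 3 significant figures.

ET₀ = 0.84 × 5.2 = 4.3680 mm/d
ETc = Kc × ET₀ = 1.07 × 4.3680 = 4.6738 mm/d

4.67 mm d⁻¹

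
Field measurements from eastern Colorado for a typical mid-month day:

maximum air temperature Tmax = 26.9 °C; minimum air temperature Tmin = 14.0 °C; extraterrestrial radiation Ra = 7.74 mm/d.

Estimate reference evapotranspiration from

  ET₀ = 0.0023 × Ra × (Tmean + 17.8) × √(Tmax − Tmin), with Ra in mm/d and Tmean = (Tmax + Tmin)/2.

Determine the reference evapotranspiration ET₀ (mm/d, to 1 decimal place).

2.4 mm/d

Tmean = (26.9 + 14.0)/2 = 20.45 °C
ET₀ = 0.0023 × 7.74 × (20.45 + 17.8) × √12.9 = 0.0023 × 7.74 × 38.25 × 3.5917 = 2.4457 mm/d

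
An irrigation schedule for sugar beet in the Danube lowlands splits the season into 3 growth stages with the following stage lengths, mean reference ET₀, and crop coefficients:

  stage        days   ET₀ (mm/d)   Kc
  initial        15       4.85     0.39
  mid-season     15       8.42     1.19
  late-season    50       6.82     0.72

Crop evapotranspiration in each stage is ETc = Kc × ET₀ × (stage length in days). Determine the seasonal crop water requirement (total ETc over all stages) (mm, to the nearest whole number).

424 mm

initial: 0.39 × 4.85 × 15 = 28.37 mm
mid-season: 1.19 × 8.42 × 15 = 150.30 mm
late-season: 0.72 × 6.82 × 50 = 245.52 mm
Seasonal total = 424.19 mm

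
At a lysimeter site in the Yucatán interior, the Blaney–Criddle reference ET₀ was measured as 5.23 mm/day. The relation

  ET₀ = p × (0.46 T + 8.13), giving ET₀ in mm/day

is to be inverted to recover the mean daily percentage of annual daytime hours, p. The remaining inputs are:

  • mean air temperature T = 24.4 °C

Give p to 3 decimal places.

p = ET₀ / (0.46 T + 8.13) = 5.23 / (0.46 × 24.4 + 8.13) = 5.23 / 19.354 = 0.2702

0.270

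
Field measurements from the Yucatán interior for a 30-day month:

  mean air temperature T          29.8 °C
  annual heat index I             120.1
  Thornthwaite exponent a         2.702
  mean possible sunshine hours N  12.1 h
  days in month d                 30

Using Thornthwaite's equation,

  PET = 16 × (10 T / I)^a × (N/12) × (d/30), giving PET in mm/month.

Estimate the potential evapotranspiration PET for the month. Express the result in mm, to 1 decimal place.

188.0 mm

10T/I = 10 × 29.8 / 120.1 = 2.4813
(10T/I)^a = 2.4813^2.702 = 11.6526
Uncorrected PET = 16 × 11.6526 = 186.442 mm
Correction = (N/12)(d/30) = (12.1/12)(30/30) = 1.0083
PET = 186.442 × 1.0083 = 187.989 mm/month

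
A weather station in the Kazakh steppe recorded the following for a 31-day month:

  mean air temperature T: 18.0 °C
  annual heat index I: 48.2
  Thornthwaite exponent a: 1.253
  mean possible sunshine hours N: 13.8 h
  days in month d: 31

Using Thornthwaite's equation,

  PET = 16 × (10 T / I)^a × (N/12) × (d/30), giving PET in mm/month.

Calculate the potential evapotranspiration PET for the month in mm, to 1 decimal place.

10T/I = 10 × 18.0 / 48.2 = 3.7344
(10T/I)^a = 3.7344^1.253 = 5.2119
Uncorrected PET = 16 × 5.2119 = 83.390 mm
Correction = (N/12)(d/30) = (13.8/12)(31/30) = 1.1883
PET = 83.390 × 1.1883 = 99.092 mm/month

99.1 mm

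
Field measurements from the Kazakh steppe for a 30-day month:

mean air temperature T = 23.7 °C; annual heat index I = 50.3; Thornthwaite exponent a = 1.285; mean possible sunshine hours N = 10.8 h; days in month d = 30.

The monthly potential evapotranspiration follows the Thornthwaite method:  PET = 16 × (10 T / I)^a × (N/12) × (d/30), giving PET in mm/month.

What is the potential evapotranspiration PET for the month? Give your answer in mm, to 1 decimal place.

10T/I = 10 × 23.7 / 50.3 = 4.7117
(10T/I)^a = 4.7117^1.285 = 7.3288
Uncorrected PET = 16 × 7.3288 = 117.261 mm
Correction = (N/12)(d/30) = (10.8/12)(30/30) = 0.9000
PET = 117.261 × 0.9000 = 105.535 mm/month

105.5 mm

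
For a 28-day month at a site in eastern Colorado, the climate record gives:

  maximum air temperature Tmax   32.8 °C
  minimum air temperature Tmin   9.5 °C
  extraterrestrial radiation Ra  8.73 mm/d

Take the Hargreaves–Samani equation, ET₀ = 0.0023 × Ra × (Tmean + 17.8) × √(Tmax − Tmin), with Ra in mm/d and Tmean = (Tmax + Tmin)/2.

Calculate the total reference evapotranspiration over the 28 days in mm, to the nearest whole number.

Tmean = (32.8 + 9.5)/2 = 21.15 °C
ET₀ = 0.0023 × 8.73 × (21.15 + 17.8) × √23.3 = 0.0023 × 8.73 × 38.95 × 4.8270 = 3.7751 mm/d
Over 28 days: 3.7751 × 28 = 105.703 mm

106 mm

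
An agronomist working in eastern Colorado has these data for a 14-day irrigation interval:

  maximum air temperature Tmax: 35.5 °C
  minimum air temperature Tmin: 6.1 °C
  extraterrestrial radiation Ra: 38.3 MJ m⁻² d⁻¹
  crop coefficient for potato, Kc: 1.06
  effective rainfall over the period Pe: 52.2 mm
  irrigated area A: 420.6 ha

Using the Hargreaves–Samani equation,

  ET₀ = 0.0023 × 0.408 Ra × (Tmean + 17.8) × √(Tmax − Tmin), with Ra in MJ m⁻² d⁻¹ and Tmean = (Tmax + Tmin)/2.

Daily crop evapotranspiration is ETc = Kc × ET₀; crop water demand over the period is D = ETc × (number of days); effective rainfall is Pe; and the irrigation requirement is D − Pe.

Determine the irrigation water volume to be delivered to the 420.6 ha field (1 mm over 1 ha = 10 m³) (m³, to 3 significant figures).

250000 m³

Tmean = (35.5 + 6.1)/2 = 20.80 °C
0.408 Ra = 0.408 × 38.3 = 15.6264 mm/d equivalent
ET₀ = 0.0023 × 15.6264 × (20.80 + 17.8) × √29.4 = 0.0023 × 15.6264 × 38.60 × 5.4222 = 7.5223 mm/d
ETc = Kc × ET₀ = 1.06 × 7.5223 = 7.9736 mm/d
Crop demand D = ETc × 14 d = 7.9736 × 14 = 111.630 mm
D − Pe = 111.630 − 52.2 = 59.430 mm
Volume = 59.430 mm × 420.6 ha × 10 = 249962.6 m³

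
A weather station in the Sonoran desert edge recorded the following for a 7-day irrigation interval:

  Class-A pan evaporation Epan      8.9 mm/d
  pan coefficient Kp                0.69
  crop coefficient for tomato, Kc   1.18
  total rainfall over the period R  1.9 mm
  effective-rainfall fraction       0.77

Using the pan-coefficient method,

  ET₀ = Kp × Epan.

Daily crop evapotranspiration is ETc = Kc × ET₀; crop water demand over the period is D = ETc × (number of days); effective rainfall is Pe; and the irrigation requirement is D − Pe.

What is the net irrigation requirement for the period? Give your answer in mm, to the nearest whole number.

49 mm

ET₀ = 0.69 × 8.9 = 6.1410 mm/d
ETc = Kc × ET₀ = 1.18 × 6.1410 = 7.2464 mm/d
Crop demand D = ETc × 7 d = 7.2464 × 7 = 50.725 mm
Pe = 0.77 × 1.9 = 1.463 mm
D − Pe = 50.725 − 1.463 = 49.262 mm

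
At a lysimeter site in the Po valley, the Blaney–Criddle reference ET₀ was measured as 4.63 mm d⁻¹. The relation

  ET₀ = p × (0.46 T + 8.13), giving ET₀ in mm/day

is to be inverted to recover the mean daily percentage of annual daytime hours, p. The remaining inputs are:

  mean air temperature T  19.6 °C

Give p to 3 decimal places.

0.270

p = ET₀ / (0.46 T + 8.13) = 4.63 / (0.46 × 19.6 + 8.13) = 4.63 / 17.146 = 0.2700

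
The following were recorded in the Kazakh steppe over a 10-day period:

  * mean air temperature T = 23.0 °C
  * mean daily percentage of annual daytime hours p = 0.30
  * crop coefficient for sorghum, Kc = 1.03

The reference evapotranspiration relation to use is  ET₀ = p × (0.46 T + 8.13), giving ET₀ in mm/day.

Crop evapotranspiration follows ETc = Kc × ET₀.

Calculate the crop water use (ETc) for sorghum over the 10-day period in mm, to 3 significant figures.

ET₀ = 0.30 × (0.46 × 23.0 + 8.13) = 0.30 × 18.710 = 5.6130 mm/d
ETc = Kc × ET₀ = 1.03 × 5.6130 = 5.7814 mm/d
Over 10 days: 5.7814 × 10 = 57.814 mm

57.8 mm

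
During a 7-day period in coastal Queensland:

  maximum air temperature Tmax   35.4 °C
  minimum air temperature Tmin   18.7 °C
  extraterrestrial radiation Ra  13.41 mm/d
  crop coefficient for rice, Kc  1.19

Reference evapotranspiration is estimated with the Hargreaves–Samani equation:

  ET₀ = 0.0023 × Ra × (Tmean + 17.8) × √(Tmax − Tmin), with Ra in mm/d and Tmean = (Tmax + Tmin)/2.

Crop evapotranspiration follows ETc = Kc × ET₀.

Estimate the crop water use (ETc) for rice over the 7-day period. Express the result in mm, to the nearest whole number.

Tmean = (35.4 + 18.7)/2 = 27.05 °C
ET₀ = 0.0023 × 13.41 × (27.05 + 17.8) × √16.7 = 0.0023 × 13.41 × 44.85 × 4.0866 = 5.6530 mm/d
ETc = Kc × ET₀ = 1.19 × 5.6530 = 6.7271 mm/d
Over 7 days: 6.7271 × 7 = 47.090 mm

47 mm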